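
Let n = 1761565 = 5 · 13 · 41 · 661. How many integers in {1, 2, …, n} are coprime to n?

1267200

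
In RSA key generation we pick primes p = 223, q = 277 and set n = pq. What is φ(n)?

φ(61771) = 61771 · (1 − 1/223) · (1 − 1/277)
       = 61771 · 61272/61771 = 61272.

61272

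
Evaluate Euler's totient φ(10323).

6480

Factor 10323: 10323 = 3^2 · 31 · 37.
φ(10323) = 10323 · (1 − 1/3) · (1 − 1/31) · (1 − 1/37)
       = 10323 · 2160/3441 = 6480.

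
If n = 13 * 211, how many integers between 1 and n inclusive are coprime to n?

φ(13) = 13 − 1 = 12.
φ(211) = 211 − 1 = 210.
Multiply: 12 · 210 = 2520.

2520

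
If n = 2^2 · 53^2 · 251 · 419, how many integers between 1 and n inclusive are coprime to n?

576004000

φ(2^2) = 2^2 − 2^1 = 4 − 2 = 2.
φ(53^2) = 53^1·(53−1) = 53·52 = 2756.
φ(251) = 251 − 1 = 250.
φ(419) = 419 − 1 = 418.
Since φ is multiplicative, φ(1181678884) = 2 · 2756 · 250 · 418 = 576004000.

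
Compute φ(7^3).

φ(7^3) = 7^2·(7−1) = 49·6 = 294.

294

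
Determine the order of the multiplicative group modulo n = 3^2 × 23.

132

φ(3^2) = 3^2 − 3^1 = 9 − 3 = 6.
φ(23) = 23 − 1 = 22.
φ(207) = 6 × 22 = 132.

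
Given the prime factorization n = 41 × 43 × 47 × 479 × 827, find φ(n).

30512307840

φ(41) = 41 − 1 = 40.
φ(43) = 43 − 1 = 42.
φ(47) = 47 − 1 = 46.
φ(479) = 479 − 1 = 478.
φ(827) = 827 − 1 = 826.
Since φ is multiplicative, φ(32823976513) = 40 · 42 · 46 · 478 · 826 = 30512307840.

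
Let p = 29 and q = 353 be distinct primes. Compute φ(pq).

9856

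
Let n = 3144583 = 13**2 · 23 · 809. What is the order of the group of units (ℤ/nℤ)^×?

2773056

φ(13^2) = 13^1·(13−1) = 13·12 = 156.
φ(23) = 23 − 1 = 22.
φ(809) = 809 − 1 = 808.
Since φ is multiplicative, φ(3144583) = 156 · 22 · 808 = 2773056.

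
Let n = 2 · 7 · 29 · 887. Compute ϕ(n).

φ(360122) = 360122 · (1 − 1/2) · (1 − 1/7) · (1 − 1/29) · (1 − 1/887)
       = 360122 · 148848/360122 = 148848.

148848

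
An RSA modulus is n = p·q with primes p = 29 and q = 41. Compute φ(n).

φ(n) = (p − 1)(q − 1) = (29−1)(41−1) = 28·40 = 1120.

1120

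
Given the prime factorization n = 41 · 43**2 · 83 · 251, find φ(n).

φ(41) = 41 − 1 = 40.
φ(43^2) = 43^1·(43−1) = 43·42 = 1806.
φ(83) = 83 − 1 = 82.
φ(251) = 251 − 1 = 250.
Multiply: 40 · 1806 · 82 · 250 = 1480920000.

1480920000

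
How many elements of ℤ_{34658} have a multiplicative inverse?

First factor: 34658 = 2 · 13 · 31 · 43.
φ(34658) = 34658 · (1 − 1/2) · (1 − 1/13) · (1 − 1/31) · (1 − 1/43)
       = 34658 · 15120/34658 = 15120.

15120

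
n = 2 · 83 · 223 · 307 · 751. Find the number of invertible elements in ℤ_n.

φ(2) = 2 − 1 = 1.
φ(83) = 83 − 1 = 82.
φ(223) = 223 − 1 = 222.
φ(307) = 307 − 1 = 306.
φ(751) = 751 − 1 = 750.
φ(8534759026) = 1 × 82 × 222 × 306 × 750 = 4177818000.

4177818000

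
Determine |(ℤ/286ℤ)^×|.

120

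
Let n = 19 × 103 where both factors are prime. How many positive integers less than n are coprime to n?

1836

For distinct primes, φ(pq) = (p−1)(q−1) = 18 × 102 = 1836.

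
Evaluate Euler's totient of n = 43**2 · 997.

1798776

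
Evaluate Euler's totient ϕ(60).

16

Factor 60: 60 = 2^2 · 3 · 5.
φ(2^2) = 2^1·(2−1) = 2·1 = 2.
φ(3) = 3 − 1 = 2.
φ(5) = 5 − 1 = 4.
Multiply: 2 · 2 · 4 = 16.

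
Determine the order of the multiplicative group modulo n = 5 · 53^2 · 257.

2822144

φ(5) = 5 − 1 = 4.
φ(53^2) = 53^1·(53−1) = 53·52 = 2756.
φ(257) = 257 − 1 = 256.
Since φ is multiplicative, φ(3609565) = 4 · 2756 · 256 = 2822144.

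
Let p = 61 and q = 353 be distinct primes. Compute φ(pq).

21120

For distinct primes, φ(pq) = (p−1)(q−1) = 60 × 352 = 21120.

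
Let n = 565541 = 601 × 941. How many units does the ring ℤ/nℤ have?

564000

φ(565541) = 565541 · (1 − 1/601) · (1 − 1/941)
       = 565541 · 564000/565541 = 564000.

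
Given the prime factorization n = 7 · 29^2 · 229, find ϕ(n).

1110816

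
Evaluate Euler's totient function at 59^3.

201898

φ(59^3) = 59^2·(59−1) = 3481·58 = 201898.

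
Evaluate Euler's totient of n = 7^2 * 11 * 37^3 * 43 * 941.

817207574400

φ(1104719490721) = 1104719490721 · (1 − 1/7) · (1 − 1/11) · (1 − 1/37) · (1 − 1/43) · (1 − 1/941)
       = 1104719490721 · 85276800/115279087 = 817207574400.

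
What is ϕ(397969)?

319440

First factor: 397969 = 11^3 * 13 * 23.
φ(397969) = 397969 · (1 − 1/11) · (1 − 1/13) · (1 − 1/23)
       = 397969 · 2640/3289 = 319440.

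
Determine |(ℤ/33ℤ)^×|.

First factor: 33 = 3 · 11.
φ(33) = 33 · (1 − 1/3) · (1 − 1/11)
       = 33 · 20/33 = 20.

20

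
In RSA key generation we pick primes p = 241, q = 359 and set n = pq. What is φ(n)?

85920

φ(86519) = 86519 · (1 − 1/241) · (1 − 1/359)
       = 86519 · 85920/86519 = 85920.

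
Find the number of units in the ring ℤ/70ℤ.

70 = 2 · 5 · 7.
φ(2) = 2 − 1 = 1.
φ(5) = 5 − 1 = 4.
φ(7) = 7 − 1 = 6.
Multiply: 1 · 4 · 6 = 24.

24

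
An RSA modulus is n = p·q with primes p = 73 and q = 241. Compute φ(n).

φ(pq) = (p−1)(q−1) = 72 · 240 = 17280.

17280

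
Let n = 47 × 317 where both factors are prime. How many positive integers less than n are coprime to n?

14536

φ(pq) = (p−1)(q−1) = 46 · 316 = 14536.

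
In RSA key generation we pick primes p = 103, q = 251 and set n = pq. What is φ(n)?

φ(103) = 103 − 1 = 102.
φ(251) = 251 − 1 = 250.
φ(25853) = 102 × 250 = 25500.

25500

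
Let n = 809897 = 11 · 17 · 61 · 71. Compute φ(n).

672000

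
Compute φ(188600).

70400

188600 = 2**3 · 5**2 · 23 · 41.
φ(188600) = 188600 · (1 − 1/2) · (1 − 1/5) · (1 − 1/23) · (1 − 1/41)
       = 188600 · 3520/9430 = 70400.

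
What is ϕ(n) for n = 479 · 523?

249516

φ(250517) = 250517 · (1 − 1/479) · (1 − 1/523)
       = 250517 · 249516/250517 = 249516.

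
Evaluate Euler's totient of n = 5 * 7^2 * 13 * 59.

116928

φ(187915) = 187915 · (1 − 1/5) · (1 − 1/7) · (1 − 1/13) · (1 − 1/59)
       = 187915 · 16704/26845 = 116928.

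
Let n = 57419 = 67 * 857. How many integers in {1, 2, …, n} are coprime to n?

φ(57419) = 57419 · (1 − 1/67) · (1 − 1/857)
       = 57419 · 56496/57419 = 56496.

56496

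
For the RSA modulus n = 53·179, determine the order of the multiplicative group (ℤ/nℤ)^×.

9256

φ(9487) = 9487 · (1 − 1/53) · (1 − 1/179)
       = 9487 · 9256/9487 = 9256.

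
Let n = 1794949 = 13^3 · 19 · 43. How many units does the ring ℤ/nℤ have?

φ(1794949) = 1794949 · (1 − 1/13) · (1 − 1/19) · (1 − 1/43)
       = 1794949 · 9072/10621 = 1533168.

1533168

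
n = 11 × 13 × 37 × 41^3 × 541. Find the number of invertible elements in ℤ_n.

156857472000

φ(11) = 11 − 1 = 10.
φ(13) = 13 − 1 = 12.
φ(37) = 37 − 1 = 36.
φ(41^3) = 41^2·(41−1) = 1681·40 = 67240.
φ(541) = 541 − 1 = 540.
Since φ is multiplicative, φ(197281606951) = 10 · 12 · 36 · 67240 · 540 = 156857472000.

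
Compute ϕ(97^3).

903264

φ(97^3) = 97^3 − 97^2 = 912673 − 9409 = 903264.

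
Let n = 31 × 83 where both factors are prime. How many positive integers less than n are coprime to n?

For distinct primes, φ(pq) = (p−1)(q−1) = 30 × 82 = 2460.

2460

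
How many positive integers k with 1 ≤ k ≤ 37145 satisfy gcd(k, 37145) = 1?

25344

First factor: 37145 = 5 × 17 × 19 × 23.
φ(37145) = 37145 · (1 − 1/5) · (1 − 1/17) · (1 − 1/19) · (1 − 1/23)
       = 37145 · 25344/37145 = 25344.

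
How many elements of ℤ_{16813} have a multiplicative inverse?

Prime factorization: 16813 = 17 · 23 · 43.
φ(17) = 17 − 1 = 16.
φ(23) = 23 − 1 = 22.
φ(43) = 43 − 1 = 42.
φ(16813) = 16 × 22 × 42 = 14784.

14784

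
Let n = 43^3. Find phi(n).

77658

φ(43^3) = 43^2·(43−1) = 1849·42 = 77658.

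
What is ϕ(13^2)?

156

φ(169) = 169 · (1 − 1/13)
       = 169 · 12/13 = 156.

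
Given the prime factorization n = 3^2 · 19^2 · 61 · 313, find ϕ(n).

38413440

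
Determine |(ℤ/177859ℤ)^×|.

142560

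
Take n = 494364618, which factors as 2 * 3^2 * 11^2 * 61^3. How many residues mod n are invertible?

147351600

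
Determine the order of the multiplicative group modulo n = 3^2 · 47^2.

12972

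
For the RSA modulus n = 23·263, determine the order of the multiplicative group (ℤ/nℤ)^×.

φ(23) = 23 − 1 = 22.
φ(263) = 263 − 1 = 262.
Multiply: 22 · 262 = 5764.

5764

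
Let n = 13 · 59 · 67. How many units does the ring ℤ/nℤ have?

45936

φ(51389) = 51389 · (1 − 1/13) · (1 − 1/59) · (1 − 1/67)
       = 51389 · 45936/51389 = 45936.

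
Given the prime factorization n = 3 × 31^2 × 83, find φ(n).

φ(3) = 3 − 1 = 2.
φ(31^2) = 31^1·(31−1) = 31·30 = 930.
φ(83) = 83 − 1 = 82.
φ(239289) = 2 × 930 × 82 = 152520.

152520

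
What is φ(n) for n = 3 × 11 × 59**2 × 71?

φ(3) = 3 − 1 = 2.
φ(11) = 11 − 1 = 10.
φ(59^2) = 59^1·(59−1) = 59·58 = 3422.
φ(71) = 71 − 1 = 70.
φ(8155983) = 2 × 10 × 3422 × 70 = 4790800.

4790800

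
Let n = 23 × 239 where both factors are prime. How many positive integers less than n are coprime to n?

φ(n) = (p − 1)(q − 1) = (23−1)(239−1) = 22·238 = 5236.

5236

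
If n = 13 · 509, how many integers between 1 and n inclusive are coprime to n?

6096

φ(13) = 13 − 1 = 12.
φ(509) = 509 − 1 = 508.
φ(6617) = 12 × 508 = 6096.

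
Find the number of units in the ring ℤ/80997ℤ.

First factor: 80997 = 3 · 7**2 · 19 · 29.
φ(80997) = 80997 · (1 − 1/3) · (1 − 1/7) · (1 − 1/19) · (1 − 1/29)
       = 80997 · 6048/11571 = 42336.

42336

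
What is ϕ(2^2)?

φ(2^2) = 2^1·(2−1) = 2·1 = 2.

2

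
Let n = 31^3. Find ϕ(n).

28830

φ(29791) = 29791 · (1 − 1/31)
       = 29791 · 30/31 = 28830.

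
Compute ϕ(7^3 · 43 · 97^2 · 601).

68990745600

φ(7^3) = 7^2·(7−1) = 49·6 = 294.
φ(43) = 43 − 1 = 42.
φ(97^2) = 97^1·(97−1) = 97·96 = 9312.
φ(601) = 601 − 1 = 600.
φ(83402777941) = 294 × 42 × 9312 × 600 = 68990745600.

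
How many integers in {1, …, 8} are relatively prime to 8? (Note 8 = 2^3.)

4

φ(8) = 8 · (1 − 1/2)
       = 8 · 1/2 = 4.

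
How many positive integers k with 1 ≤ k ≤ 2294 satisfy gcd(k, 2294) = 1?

Factor 2294: 2294 = 2 · 31 · 37.
φ(2294) = 2294 · (1 − 1/2) · (1 − 1/31) · (1 − 1/37)
       = 2294 · 1080/2294 = 1080.

1080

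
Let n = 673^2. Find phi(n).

φ(452929) = 452929 · (1 − 1/673)
       = 452929 · 672/673 = 452256.

452256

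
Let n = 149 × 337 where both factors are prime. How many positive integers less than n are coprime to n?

49728

φ(n) = (p − 1)(q − 1) = (149−1)(337−1) = 148·336 = 49728.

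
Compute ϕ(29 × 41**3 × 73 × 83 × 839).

9314855101440

φ(10160439200209) = 10160439200209 · (1 − 1/29) · (1 − 1/41) · (1 − 1/73) · (1 − 1/83) · (1 − 1/839)
       = 10160439200209 · 5541258240/6044282689 = 9314855101440.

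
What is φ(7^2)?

φ(7^2) = 7^1·(7−1) = 7·6 = 42.

42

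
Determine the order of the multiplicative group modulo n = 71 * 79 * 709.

3865680

φ(3976781) = 3976781 · (1 − 1/71) · (1 − 1/79) · (1 − 1/709)
       = 3976781 · 3865680/3976781 = 3865680.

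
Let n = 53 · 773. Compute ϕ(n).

φ(40969) = 40969 · (1 − 1/53) · (1 − 1/773)
       = 40969 · 40144/40969 = 40144.

40144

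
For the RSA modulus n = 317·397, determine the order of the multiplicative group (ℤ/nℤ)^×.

For distinct primes, φ(pq) = (p−1)(q−1) = 316 × 396 = 125136.

125136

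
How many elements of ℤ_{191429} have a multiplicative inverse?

191429 = 7 * 23 * 29 * 41.
φ(7) = 7 − 1 = 6.
φ(23) = 23 − 1 = 22.
φ(29) = 29 − 1 = 28.
φ(41) = 41 − 1 = 40.
Since φ is multiplicative, φ(191429) = 6 · 22 · 28 · 40 = 147840.

147840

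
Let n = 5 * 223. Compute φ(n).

φ(1115) = 1115 · (1 − 1/5) · (1 − 1/223)
       = 1115 · 888/1115 = 888.

888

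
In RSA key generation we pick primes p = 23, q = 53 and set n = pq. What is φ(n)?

φ(pq) = (p−1)(q−1) = 22 · 52 = 1144.

1144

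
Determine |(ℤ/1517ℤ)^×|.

1440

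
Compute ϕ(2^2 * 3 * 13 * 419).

φ(65364) = 65364 · (1 − 1/2) · (1 − 1/3) · (1 − 1/13) · (1 − 1/419)
       = 65364 · 10032/32682 = 20064.

20064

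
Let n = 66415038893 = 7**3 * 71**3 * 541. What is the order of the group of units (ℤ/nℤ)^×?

56021641200

φ(66415038893) = 66415038893 · (1 − 1/7) · (1 − 1/71) · (1 − 1/541)
       = 66415038893 · 226800/268877 = 56021641200.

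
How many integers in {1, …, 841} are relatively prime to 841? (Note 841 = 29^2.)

812

φ(29^2) = 29^1·(29−1) = 29·28 = 812.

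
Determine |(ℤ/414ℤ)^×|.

132

Prime factorization: 414 = 2 · 3^2 · 23.
φ(414) = 414 · (1 − 1/2) · (1 − 1/3) · (1 − 1/23)
       = 414 · 44/138 = 132.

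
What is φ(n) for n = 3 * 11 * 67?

1320

φ(3) = 3 − 1 = 2.
φ(11) = 11 − 1 = 10.
φ(67) = 67 − 1 = 66.
φ(2211) = 2 × 10 × 66 = 1320.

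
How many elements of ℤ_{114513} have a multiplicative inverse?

Factor 114513: 114513 = 3 × 7**2 × 19 × 41.
φ(114513) = 114513 · (1 − 1/3) · (1 − 1/7) · (1 − 1/19) · (1 − 1/41)
       = 114513 · 8640/16359 = 60480.

60480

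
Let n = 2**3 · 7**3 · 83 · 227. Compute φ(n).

φ(2^3) = 2^2·(2−1) = 4·1 = 4.
φ(7^3) = 7^2·(7−1) = 49·6 = 294.
φ(83) = 83 − 1 = 82.
φ(227) = 227 − 1 = 226.
Multiply: 4 · 294 · 82 · 226 = 21793632.

21793632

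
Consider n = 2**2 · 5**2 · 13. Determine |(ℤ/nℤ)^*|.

φ(1300) = 1300 · (1 − 1/2) · (1 − 1/5) · (1 − 1/13)
       = 1300 · 48/130 = 480.

480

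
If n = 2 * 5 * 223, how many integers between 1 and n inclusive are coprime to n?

888

φ(2230) = 2230 · (1 − 1/2) · (1 − 1/5) · (1 − 1/223)
       = 2230 · 888/2230 = 888.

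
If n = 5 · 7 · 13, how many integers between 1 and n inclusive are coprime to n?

288

φ(455) = 455 · (1 − 1/5) · (1 − 1/7) · (1 − 1/13)
       = 455 · 288/455 = 288.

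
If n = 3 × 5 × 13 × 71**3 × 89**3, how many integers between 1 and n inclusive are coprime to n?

φ(3) = 3 − 1 = 2.
φ(5) = 5 − 1 = 4.
φ(13) = 13 − 1 = 12.
φ(71^3) = 71^2·(71−1) = 5041·70 = 352870.
φ(89^3) = 89^3 − 89^2 = 704969 − 7921 = 697048.
Multiply: 2 · 4 · 12 · 352870 · 697048 = 23612863464960.

23612863464960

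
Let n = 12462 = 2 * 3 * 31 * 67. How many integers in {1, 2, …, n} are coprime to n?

3960

φ(2) = 2 − 1 = 1.
φ(3) = 3 − 1 = 2.
φ(31) = 31 − 1 = 30.
φ(67) = 67 − 1 = 66.
Multiply: 1 · 2 · 30 · 66 = 3960.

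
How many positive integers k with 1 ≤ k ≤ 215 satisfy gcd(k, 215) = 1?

168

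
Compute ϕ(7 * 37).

φ(7) = 7 − 1 = 6.
φ(37) = 37 − 1 = 36.
Multiply: 6 · 36 = 216.

216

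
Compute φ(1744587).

1010880

Prime factorization: 1744587 = 3^2 · 13^2 · 31 · 37.
φ(1744587) = 1744587 · (1 − 1/3) · (1 − 1/13) · (1 − 1/31) · (1 − 1/37)
       = 1744587 · 25920/44733 = 1010880.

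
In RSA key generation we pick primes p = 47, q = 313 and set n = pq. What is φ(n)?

For distinct primes, φ(pq) = (p−1)(q−1) = 46 × 312 = 14352.

14352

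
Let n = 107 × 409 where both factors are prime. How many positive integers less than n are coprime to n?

43248

For distinct primes, φ(pq) = (p−1)(q−1) = 106 × 408 = 43248.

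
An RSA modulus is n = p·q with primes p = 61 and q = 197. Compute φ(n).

11760

For distinct primes, φ(pq) = (p−1)(q−1) = 60 × 196 = 11760.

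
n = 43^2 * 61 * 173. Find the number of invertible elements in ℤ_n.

φ(43^2) = 43^1·(43−1) = 43·42 = 1806.
φ(61) = 61 − 1 = 60.
φ(173) = 173 − 1 = 172.
Multiply: 1806 · 60 · 172 = 18637920.

18637920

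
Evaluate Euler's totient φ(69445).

48384

69445 = 5 * 17 * 19 * 43.
φ(5) = 5 − 1 = 4.
φ(17) = 17 − 1 = 16.
φ(19) = 19 − 1 = 18.
φ(43) = 43 − 1 = 42.
φ(69445) = 4 × 16 × 18 × 42 = 48384.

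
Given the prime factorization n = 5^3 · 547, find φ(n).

54600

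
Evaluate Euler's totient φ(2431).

2431 = 11 × 13 × 17.
φ(11) = 11 − 1 = 10.
φ(13) = 13 − 1 = 12.
φ(17) = 17 − 1 = 16.
Multiply: 10 · 12 · 16 = 1920.

1920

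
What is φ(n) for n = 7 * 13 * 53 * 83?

φ(400309) = 400309 · (1 − 1/7) · (1 − 1/13) · (1 − 1/53) · (1 − 1/83)
       = 400309 · 307008/400309 = 307008.

307008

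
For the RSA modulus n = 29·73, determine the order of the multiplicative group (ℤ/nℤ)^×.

2016

φ(pq) = (p−1)(q−1) = 28 · 72 = 2016.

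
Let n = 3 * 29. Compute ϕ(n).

56

φ(3) = 3 − 1 = 2.
φ(29) = 29 − 1 = 28.
Multiply: 2 · 28 = 56.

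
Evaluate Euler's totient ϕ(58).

Prime factorization: 58 = 2 * 29.
φ(2) = 2 − 1 = 1.
φ(29) = 29 − 1 = 28.
Since φ is multiplicative, φ(58) = 1 · 28 = 28.

28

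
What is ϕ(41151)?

41151 = 3 · 11 · 29 · 43.
φ(3) = 3 − 1 = 2.
φ(11) = 11 − 1 = 10.
φ(29) = 29 − 1 = 28.
φ(43) = 43 − 1 = 42.
φ(41151) = 2 × 10 × 28 × 42 = 23520.

23520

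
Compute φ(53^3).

φ(148877) = 148877 · (1 − 1/53)
       = 148877 · 52/53 = 146068.

146068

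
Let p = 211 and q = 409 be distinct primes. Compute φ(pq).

85680

φ(211) = 211 − 1 = 210.
φ(409) = 409 − 1 = 408.
Multiply: 210 · 408 = 85680.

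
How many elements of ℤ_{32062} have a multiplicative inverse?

14080

32062 = 2 · 17 · 23 · 41.
φ(2) = 2 − 1 = 1.
φ(17) = 17 − 1 = 16.
φ(23) = 23 − 1 = 22.
φ(41) = 41 − 1 = 40.
φ(32062) = 1 × 16 × 22 × 40 = 14080.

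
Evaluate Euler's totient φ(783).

504

Prime factorization: 783 = 3^3 · 29.
φ(3^3) = 3^2·(3−1) = 9·2 = 18.
φ(29) = 29 − 1 = 28.
Multiply: 18 · 28 = 504.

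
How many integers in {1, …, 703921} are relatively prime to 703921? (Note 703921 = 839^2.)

φ(703921) = 703921 · (1 − 1/839)
       = 703921 · 838/839 = 703082.

703082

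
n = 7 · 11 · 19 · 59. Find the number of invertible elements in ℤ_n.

62640

φ(7) = 7 − 1 = 6.
φ(11) = 11 − 1 = 10.
φ(19) = 19 − 1 = 18.
φ(59) = 59 − 1 = 58.
Since φ is multiplicative, φ(86317) = 6 · 10 · 18 · 58 = 62640.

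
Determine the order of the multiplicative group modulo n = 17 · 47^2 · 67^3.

φ(11294552939) = 11294552939 · (1 − 1/17) · (1 − 1/47) · (1 − 1/67)
       = 11294552939 · 48576/53533 = 10248710208.

10248710208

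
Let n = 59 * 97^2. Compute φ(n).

540096

φ(59) = 59 − 1 = 58.
φ(97^2) = 97^2 − 97^1 = 9409 − 97 = 9312.
Since φ is multiplicative, φ(555131) = 58 · 9312 = 540096.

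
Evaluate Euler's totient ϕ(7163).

6048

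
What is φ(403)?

360

Prime factorization: 403 = 13 × 31.
φ(403) = 403 · (1 − 1/13) · (1 − 1/31)
       = 403 · 360/403 = 360.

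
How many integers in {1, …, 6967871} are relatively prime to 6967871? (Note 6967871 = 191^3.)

φ(6967871) = 6967871 · (1 − 1/191)
       = 6967871 · 190/191 = 6931390.

6931390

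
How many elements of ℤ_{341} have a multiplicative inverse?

Factor 341: 341 = 11 · 31.
φ(11) = 11 − 1 = 10.
φ(31) = 31 − 1 = 30.
φ(341) = 10 × 30 = 300.

300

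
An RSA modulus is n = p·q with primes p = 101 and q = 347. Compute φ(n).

34600

φ(35047) = 35047 · (1 − 1/101) · (1 − 1/347)
       = 35047 · 34600/35047 = 34600.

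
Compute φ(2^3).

4

φ(2^3) = 2^2·(2−1) = 4·1 = 4.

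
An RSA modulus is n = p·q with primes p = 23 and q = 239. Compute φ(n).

φ(23) = 23 − 1 = 22.
φ(239) = 239 − 1 = 238.
φ(5497) = 22 × 238 = 5236.

5236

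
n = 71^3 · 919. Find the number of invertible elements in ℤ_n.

φ(71^3) = 71^2·(71−1) = 5041·70 = 352870.
φ(919) = 919 − 1 = 918.
Multiply: 352870 · 918 = 323934660.

323934660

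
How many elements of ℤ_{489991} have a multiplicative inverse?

Prime factorization: 489991 = 17 · 19 · 37 · 41.
φ(489991) = 489991 · (1 − 1/17) · (1 − 1/19) · (1 − 1/37) · (1 − 1/41)
       = 489991 · 414720/489991 = 414720.

414720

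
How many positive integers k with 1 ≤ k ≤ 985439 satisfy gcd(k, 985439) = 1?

733824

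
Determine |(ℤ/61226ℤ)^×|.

26620

61226 = 2 * 11^3 * 23.
φ(61226) = 61226 · (1 − 1/2) · (1 − 1/11) · (1 − 1/23)
       = 61226 · 220/506 = 26620.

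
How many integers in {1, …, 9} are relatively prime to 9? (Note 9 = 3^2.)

6

φ(3^2) = 3^1·(3−1) = 3·2 = 6.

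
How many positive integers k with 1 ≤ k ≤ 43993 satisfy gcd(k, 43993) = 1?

Prime factorization: 43993 = 29 × 37 × 41.
φ(43993) = 43993 · (1 − 1/29) · (1 − 1/37) · (1 − 1/41)
       = 43993 · 40320/43993 = 40320.

40320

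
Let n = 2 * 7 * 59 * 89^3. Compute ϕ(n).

242572704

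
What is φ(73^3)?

φ(73^3) = 73^2·(73−1) = 5329·72 = 383688.

383688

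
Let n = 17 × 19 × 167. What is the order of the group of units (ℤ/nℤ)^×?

φ(53941) = 53941 · (1 − 1/17) · (1 − 1/19) · (1 − 1/167)
       = 53941 · 47808/53941 = 47808.

47808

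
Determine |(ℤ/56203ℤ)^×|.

45360

56203 = 7^2 * 31 * 37.
φ(7^2) = 7^2 − 7^1 = 49 − 7 = 42.
φ(31) = 31 − 1 = 30.
φ(37) = 37 − 1 = 36.
Since φ is multiplicative, φ(56203) = 42 · 30 · 36 = 45360.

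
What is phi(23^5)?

6156502

φ(6436343) = 6436343 · (1 − 1/23)
       = 6436343 · 22/23 = 6156502.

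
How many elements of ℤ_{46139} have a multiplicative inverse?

42336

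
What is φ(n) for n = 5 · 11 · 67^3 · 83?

φ(5) = 5 − 1 = 4.
φ(11) = 11 − 1 = 10.
φ(67^3) = 67^2·(67−1) = 4489·66 = 296274.
φ(83) = 83 − 1 = 82.
φ(1372983095) = 4 × 10 × 296274 × 82 = 971778720.

971778720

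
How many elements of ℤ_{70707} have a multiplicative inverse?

Prime factorization: 70707 = 3 × 7**2 × 13 × 37.
φ(3) = 3 − 1 = 2.
φ(7^2) = 7^2 − 7^1 = 49 − 7 = 42.
φ(13) = 13 − 1 = 12.
φ(37) = 37 − 1 = 36.
φ(70707) = 2 × 42 × 12 × 36 = 36288.

36288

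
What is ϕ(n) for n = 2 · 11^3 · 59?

70180

φ(157058) = 157058 · (1 − 1/2) · (1 − 1/11) · (1 − 1/59)
       = 157058 · 580/1298 = 70180.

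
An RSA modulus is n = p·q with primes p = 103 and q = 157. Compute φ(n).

φ(n) = (p − 1)(q − 1) = (103−1)(157−1) = 102·156 = 15912.

15912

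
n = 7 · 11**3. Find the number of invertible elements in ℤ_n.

7260

φ(9317) = 9317 · (1 − 1/7) · (1 − 1/11)
       = 9317 · 60/77 = 7260.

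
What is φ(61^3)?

223260

φ(226981) = 226981 · (1 − 1/61)
       = 226981 · 60/61 = 223260.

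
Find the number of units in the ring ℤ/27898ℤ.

12096

Factor 27898: 27898 = 2 * 13 * 29 * 37.
φ(27898) = 27898 · (1 − 1/2) · (1 − 1/13) · (1 − 1/29) · (1 − 1/37)
       = 27898 · 12096/27898 = 12096.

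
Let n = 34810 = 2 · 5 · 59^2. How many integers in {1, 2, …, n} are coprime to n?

13688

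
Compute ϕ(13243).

11520

Factor 13243: 13243 = 17 · 19 · 41.
φ(17) = 17 − 1 = 16.
φ(19) = 19 − 1 = 18.
φ(41) = 41 − 1 = 40.
φ(13243) = 16 × 18 × 40 = 11520.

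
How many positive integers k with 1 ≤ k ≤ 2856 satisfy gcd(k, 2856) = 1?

768

2856 = 2**3 × 3 × 7 × 17.
φ(2856) = 2856 · (1 − 1/2) · (1 − 1/3) · (1 − 1/7) · (1 − 1/17)
       = 2856 · 192/714 = 768.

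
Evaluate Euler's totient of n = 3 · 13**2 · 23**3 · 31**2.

φ(3) = 3 − 1 = 2.
φ(13^2) = 13^1·(13−1) = 13·12 = 156.
φ(23^3) = 23^3 − 23^2 = 12167 − 529 = 11638.
φ(31^2) = 31^2 − 31^1 = 961 − 31 = 930.
Multiply: 2 · 156 · 11638 · 930 = 3376882080.

3376882080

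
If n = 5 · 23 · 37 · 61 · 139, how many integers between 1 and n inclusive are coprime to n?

φ(36078145) = 36078145 · (1 − 1/5) · (1 − 1/23) · (1 − 1/37) · (1 − 1/61) · (1 − 1/139)
       = 36078145 · 26231040/36078145 = 26231040.

26231040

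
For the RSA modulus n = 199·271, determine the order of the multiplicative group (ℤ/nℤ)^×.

53460

For distinct primes, φ(pq) = (p−1)(q−1) = 198 × 270 = 53460.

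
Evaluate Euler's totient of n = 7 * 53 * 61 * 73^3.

7182639360

φ(7) = 7 − 1 = 6.
φ(53) = 53 − 1 = 52.
φ(61) = 61 − 1 = 60.
φ(73^3) = 73^3 − 73^2 = 389017 − 5329 = 383688.
φ(8803843727) = 6 × 52 × 60 × 383688 = 7182639360.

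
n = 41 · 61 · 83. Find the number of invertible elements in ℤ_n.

φ(41) = 41 − 1 = 40.
φ(61) = 61 − 1 = 60.
φ(83) = 83 − 1 = 82.
Multiply: 40 · 60 · 82 = 196800.

196800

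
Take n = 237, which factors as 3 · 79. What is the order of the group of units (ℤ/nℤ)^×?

156

φ(3) = 3 − 1 = 2.
φ(79) = 79 − 1 = 78.
φ(237) = 2 × 78 = 156.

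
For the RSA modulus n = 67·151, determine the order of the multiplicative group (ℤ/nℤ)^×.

9900

φ(67) = 67 − 1 = 66.
φ(151) = 151 − 1 = 150.
Multiply: 66 · 150 = 9900.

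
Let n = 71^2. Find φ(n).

φ(71^2) = 71^1·(71−1) = 71·70 = 4970.

4970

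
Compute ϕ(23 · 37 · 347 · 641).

175380480

φ(23) = 23 − 1 = 22.
φ(37) = 37 − 1 = 36.
φ(347) = 347 − 1 = 346.
φ(641) = 641 − 1 = 640.
Since φ is multiplicative, φ(189285377) = 22 · 36 · 346 · 640 = 175380480.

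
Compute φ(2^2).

2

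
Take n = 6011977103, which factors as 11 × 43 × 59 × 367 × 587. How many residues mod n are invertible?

5224635360

φ(11) = 11 − 1 = 10.
φ(43) = 43 − 1 = 42.
φ(59) = 59 − 1 = 58.
φ(367) = 367 − 1 = 366.
φ(587) = 587 − 1 = 586.
φ(6011977103) = 10 × 42 × 58 × 366 × 586 = 5224635360.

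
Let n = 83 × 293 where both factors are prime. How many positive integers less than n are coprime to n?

23944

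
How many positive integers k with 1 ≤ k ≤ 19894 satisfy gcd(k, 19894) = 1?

8232

Factor 19894: 19894 = 2 · 7^3 · 29.
φ(19894) = 19894 · (1 − 1/2) · (1 − 1/7) · (1 − 1/29)
       = 19894 · 168/406 = 8232.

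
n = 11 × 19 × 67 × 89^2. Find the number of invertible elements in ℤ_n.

φ(110917763) = 110917763 · (1 − 1/11) · (1 − 1/19) · (1 − 1/67) · (1 − 1/89)
       = 110917763 · 1045440/1246267 = 93044160.

93044160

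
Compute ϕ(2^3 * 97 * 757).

φ(587432) = 587432 · (1 − 1/2) · (1 − 1/97) · (1 − 1/757)
       = 587432 · 72576/146858 = 290304.

290304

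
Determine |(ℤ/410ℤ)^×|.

160

Factor 410: 410 = 2 · 5 · 41.
φ(410) = 410 · (1 − 1/2) · (1 − 1/5) · (1 − 1/41)
       = 410 · 160/410 = 160.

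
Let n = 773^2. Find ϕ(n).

596756

φ(773^2) = 773^1·(773−1) = 773·772 = 596756.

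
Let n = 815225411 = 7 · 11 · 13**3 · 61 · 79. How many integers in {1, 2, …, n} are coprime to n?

φ(7) = 7 − 1 = 6.
φ(11) = 11 − 1 = 10.
φ(13^3) = 13^2·(13−1) = 169·12 = 2028.
φ(61) = 61 − 1 = 60.
φ(79) = 79 − 1 = 78.
Since φ is multiplicative, φ(815225411) = 6 · 10 · 2028 · 60 · 78 = 569462400.

569462400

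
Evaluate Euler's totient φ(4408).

2016

Prime factorization: 4408 = 2**3 × 19 × 29.
φ(2^3) = 2^3 − 2^2 = 8 − 4 = 4.
φ(19) = 19 − 1 = 18.
φ(29) = 29 − 1 = 28.
φ(4408) = 4 × 18 × 28 = 2016.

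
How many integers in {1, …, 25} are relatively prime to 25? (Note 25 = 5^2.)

φ(5^2) = 5^2 − 5^1 = 25 − 5 = 20.

20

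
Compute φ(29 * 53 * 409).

594048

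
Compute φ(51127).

Factor 51127: 51127 = 29 · 41 · 43.
φ(29) = 29 − 1 = 28.
φ(41) = 41 − 1 = 40.
φ(43) = 43 − 1 = 42.
Multiply: 28 · 40 · 42 = 47040.

47040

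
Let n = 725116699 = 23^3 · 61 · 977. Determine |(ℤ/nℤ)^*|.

φ(725116699) = 725116699 · (1 − 1/23) · (1 − 1/61) · (1 − 1/977)
       = 725116699 · 1288320/1370731 = 681521280.

681521280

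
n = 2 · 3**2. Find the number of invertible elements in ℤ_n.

6

φ(18) = 18 · (1 − 1/2) · (1 − 1/3)
       = 18 · 2/6 = 6.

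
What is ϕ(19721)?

Factor 19721: 19721 = 13 · 37 · 41.
φ(19721) = 19721 · (1 − 1/13) · (1 − 1/37) · (1 − 1/41)
       = 19721 · 17280/19721 = 17280.

17280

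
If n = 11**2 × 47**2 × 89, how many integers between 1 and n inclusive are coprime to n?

φ(23788721) = 23788721 · (1 − 1/11) · (1 − 1/47) · (1 − 1/89)
       = 23788721 · 40480/46013 = 20928160.

20928160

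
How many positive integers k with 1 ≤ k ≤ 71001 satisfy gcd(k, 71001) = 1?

Factor 71001: 71001 = 3^2 * 7^3 * 23.
φ(3^2) = 3^1·(3−1) = 3·2 = 6.
φ(7^3) = 7^2·(7−1) = 49·6 = 294.
φ(23) = 23 − 1 = 22.
Since φ is multiplicative, φ(71001) = 6 · 294 · 22 = 38808.

38808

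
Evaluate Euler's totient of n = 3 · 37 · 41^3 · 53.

φ(405462243) = 405462243 · (1 − 1/3) · (1 − 1/37) · (1 − 1/41) · (1 − 1/53)
       = 405462243 · 149760/241203 = 251746560.

251746560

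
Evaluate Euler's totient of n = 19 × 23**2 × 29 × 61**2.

φ(19) = 19 − 1 = 18.
φ(23^2) = 23^2 − 23^1 = 529 − 23 = 506.
φ(29) = 29 − 1 = 28.
φ(61^2) = 61^2 − 61^1 = 3721 − 61 = 3660.
Multiply: 18 · 506 · 28 · 3660 = 933387840.

933387840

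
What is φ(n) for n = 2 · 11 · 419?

4180

φ(9218) = 9218 · (1 − 1/2) · (1 − 1/11) · (1 − 1/419)
       = 9218 · 4180/9218 = 4180.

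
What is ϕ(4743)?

2880

Factor 4743: 4743 = 3^2 · 17 · 31.
φ(3^2) = 3^2 − 3^1 = 9 − 3 = 6.
φ(17) = 17 − 1 = 16.
φ(31) = 31 − 1 = 30.
φ(4743) = 6 × 16 × 30 = 2880.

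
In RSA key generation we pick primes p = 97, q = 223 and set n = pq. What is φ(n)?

21312

For distinct primes, φ(pq) = (p−1)(q−1) = 96 × 222 = 21312.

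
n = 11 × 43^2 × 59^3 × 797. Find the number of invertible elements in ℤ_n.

2902437192480

φ(11) = 11 − 1 = 10.
φ(43^2) = 43^2 − 43^1 = 1849 − 43 = 1806.
φ(59^3) = 59^3 − 59^2 = 205379 − 3481 = 201898.
φ(797) = 797 − 1 = 796.
Since φ is multiplicative, φ(3329231174357) = 10 · 1806 · 201898 · 796 = 2902437192480.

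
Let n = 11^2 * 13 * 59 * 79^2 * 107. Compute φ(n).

50006848320

φ(11^2) = 11^2 − 11^1 = 121 − 11 = 110.
φ(13) = 13 − 1 = 12.
φ(59) = 59 − 1 = 58.
φ(79^2) = 79^2 − 79^1 = 6241 − 79 = 6162.
φ(107) = 107 − 1 = 106.
Multiply: 110 · 12 · 58 · 6162 · 106 = 50006848320.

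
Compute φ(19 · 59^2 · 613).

37696752

φ(19) = 19 − 1 = 18.
φ(59^2) = 59^1·(59−1) = 59·58 = 3422.
φ(613) = 613 − 1 = 612.
Multiply: 18 · 3422 · 612 = 37696752.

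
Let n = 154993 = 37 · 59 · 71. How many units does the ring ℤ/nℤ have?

φ(37) = 37 − 1 = 36.
φ(59) = 59 − 1 = 58.
φ(71) = 71 − 1 = 70.
φ(154993) = 36 × 58 × 70 = 146160.

146160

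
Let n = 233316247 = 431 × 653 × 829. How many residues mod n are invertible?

232138080

φ(233316247) = 233316247 · (1 − 1/431) · (1 − 1/653) · (1 − 1/829)
       = 233316247 · 232138080/233316247 = 232138080.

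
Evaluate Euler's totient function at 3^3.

18

φ(3^3) = 3^3 − 3^2 = 27 − 9 = 18.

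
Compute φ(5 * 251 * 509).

φ(5) = 5 − 1 = 4.
φ(251) = 251 − 1 = 250.
φ(509) = 509 − 1 = 508.
φ(638795) = 4 × 250 × 508 = 508000.

508000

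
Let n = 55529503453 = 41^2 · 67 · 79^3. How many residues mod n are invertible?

φ(55529503453) = 55529503453 · (1 − 1/41) · (1 − 1/67) · (1 − 1/79)
       = 55529503453 · 205920/217013 = 52691015520.

52691015520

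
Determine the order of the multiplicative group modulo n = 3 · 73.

144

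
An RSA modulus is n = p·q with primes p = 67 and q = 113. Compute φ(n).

For distinct primes, φ(pq) = (p−1)(q−1) = 66 × 112 = 7392.

7392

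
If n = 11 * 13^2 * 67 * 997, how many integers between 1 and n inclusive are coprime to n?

φ(11) = 11 − 1 = 10.
φ(13^2) = 13^2 − 13^1 = 169 − 13 = 156.
φ(67) = 67 − 1 = 66.
φ(997) = 997 − 1 = 996.
Multiply: 10 · 156 · 66 · 996 = 102548160.

102548160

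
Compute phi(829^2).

φ(829^2) = 829^1·(829−1) = 829·828 = 686412.

686412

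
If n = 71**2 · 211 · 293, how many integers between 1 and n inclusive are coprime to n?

φ(311649743) = 311649743 · (1 − 1/71) · (1 − 1/211) · (1 − 1/293)
       = 311649743 · 4292400/4389433 = 304760400.

304760400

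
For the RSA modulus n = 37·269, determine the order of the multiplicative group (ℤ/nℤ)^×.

For distinct primes, φ(pq) = (p−1)(q−1) = 36 × 268 = 9648.

9648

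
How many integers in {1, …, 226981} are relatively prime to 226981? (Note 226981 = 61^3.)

φ(226981) = 226981 · (1 − 1/61)
       = 226981 · 60/61 = 223260.

223260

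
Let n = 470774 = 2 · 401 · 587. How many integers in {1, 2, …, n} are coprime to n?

φ(2) = 2 − 1 = 1.
φ(401) = 401 − 1 = 400.
φ(587) = 587 − 1 = 586.
Since φ is multiplicative, φ(470774) = 1 · 400 · 586 = 234400.

234400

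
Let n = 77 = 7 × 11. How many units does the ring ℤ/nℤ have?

60

φ(7) = 7 − 1 = 6.
φ(11) = 11 − 1 = 10.
Multiply: 6 · 10 = 60.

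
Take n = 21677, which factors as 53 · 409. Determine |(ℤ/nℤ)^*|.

21216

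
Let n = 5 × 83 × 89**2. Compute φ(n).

φ(5) = 5 − 1 = 4.
φ(83) = 83 − 1 = 82.
φ(89^2) = 89^2 − 89^1 = 7921 − 89 = 7832.
Multiply: 4 · 82 · 7832 = 2568896.

2568896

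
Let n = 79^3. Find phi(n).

φ(79^3) = 79^3 − 79^2 = 493039 − 6241 = 486798.

486798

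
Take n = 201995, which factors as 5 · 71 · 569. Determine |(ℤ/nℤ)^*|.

φ(5) = 5 − 1 = 4.
φ(71) = 71 − 1 = 70.
φ(569) = 569 − 1 = 568.
Since φ is multiplicative, φ(201995) = 4 · 70 · 568 = 159040.

159040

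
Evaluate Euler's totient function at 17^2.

φ(289) = 289 · (1 − 1/17)
       = 289 · 16/17 = 272.

272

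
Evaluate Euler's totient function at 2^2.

φ(4) = 4 · (1 − 1/2)
       = 4 · 1/2 = 2.

2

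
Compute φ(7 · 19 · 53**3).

φ(7) = 7 − 1 = 6.
φ(19) = 19 − 1 = 18.
φ(53^3) = 53^2·(53−1) = 2809·52 = 146068.
Multiply: 6 · 18 · 146068 = 15775344.

15775344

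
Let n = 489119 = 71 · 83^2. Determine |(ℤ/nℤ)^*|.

φ(489119) = 489119 · (1 − 1/71) · (1 − 1/83)
       = 489119 · 5740/5893 = 476420.

476420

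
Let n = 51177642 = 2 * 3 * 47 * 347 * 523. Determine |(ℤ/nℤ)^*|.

16616304

φ(2) = 2 − 1 = 1.
φ(3) = 3 − 1 = 2.
φ(47) = 47 − 1 = 46.
φ(347) = 347 − 1 = 346.
φ(523) = 523 − 1 = 522.
φ(51177642) = 1 × 2 × 46 × 346 × 522 = 16616304.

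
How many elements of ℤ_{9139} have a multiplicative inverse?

7776

9139 = 13 · 19 · 37.
φ(9139) = 9139 · (1 − 1/13) · (1 − 1/19) · (1 − 1/37)
       = 9139 · 7776/9139 = 7776.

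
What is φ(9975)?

9975 = 3 × 5^2 × 7 × 19.
φ(9975) = 9975 · (1 − 1/3) · (1 − 1/5) · (1 − 1/7) · (1 − 1/19)
       = 9975 · 864/1995 = 4320.

4320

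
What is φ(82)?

40

First factor: 82 = 2 * 41.
φ(2) = 2 − 1 = 1.
φ(41) = 41 − 1 = 40.
Multiply: 1 · 40 = 40.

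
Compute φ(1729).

1296

1729 = 7 · 13 · 19.
φ(1729) = 1729 · (1 − 1/7) · (1 − 1/13) · (1 − 1/19)
       = 1729 · 1296/1729 = 1296.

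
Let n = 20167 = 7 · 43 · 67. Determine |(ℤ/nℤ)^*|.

16632

φ(7) = 7 − 1 = 6.
φ(43) = 43 − 1 = 42.
φ(67) = 67 − 1 = 66.
Since φ is multiplicative, φ(20167) = 6 · 42 · 66 = 16632.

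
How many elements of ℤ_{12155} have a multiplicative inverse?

First factor: 12155 = 5 × 11 × 13 × 17.
φ(12155) = 12155 · (1 − 1/5) · (1 − 1/11) · (1 − 1/13) · (1 − 1/17)
       = 12155 · 7680/12155 = 7680.

7680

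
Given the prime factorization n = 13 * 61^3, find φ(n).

φ(2950753) = 2950753 · (1 − 1/13) · (1 − 1/61)
       = 2950753 · 720/793 = 2679120.

2679120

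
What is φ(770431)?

Factor 770431: 770431 = 19 · 23 · 41 · 43.
φ(19) = 19 − 1 = 18.
φ(23) = 23 − 1 = 22.
φ(41) = 41 − 1 = 40.
φ(43) = 43 − 1 = 42.
Since φ is multiplicative, φ(770431) = 18 · 22 · 40 · 42 = 665280.

665280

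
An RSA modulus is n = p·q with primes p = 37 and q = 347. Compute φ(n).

12456

For distinct primes, φ(pq) = (p−1)(q−1) = 36 × 346 = 12456.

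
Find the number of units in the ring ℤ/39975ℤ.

Factor 39975: 39975 = 3 · 5**2 · 13 · 41.
φ(3) = 3 − 1 = 2.
φ(5^2) = 5^2 − 5^1 = 25 − 5 = 20.
φ(13) = 13 − 1 = 12.
φ(41) = 41 − 1 = 40.
Multiply: 2 · 20 · 12 · 40 = 19200.

19200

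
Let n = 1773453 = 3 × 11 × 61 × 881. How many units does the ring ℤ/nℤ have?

1056000

φ(1773453) = 1773453 · (1 − 1/3) · (1 − 1/11) · (1 − 1/61) · (1 − 1/881)
       = 1773453 · 1056000/1773453 = 1056000.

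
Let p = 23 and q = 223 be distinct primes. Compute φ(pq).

4884

φ(n) = (p − 1)(q − 1) = (23−1)(223−1) = 22·222 = 4884.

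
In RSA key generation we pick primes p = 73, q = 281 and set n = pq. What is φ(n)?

20160

φ(20513) = 20513 · (1 − 1/73) · (1 − 1/281)
       = 20513 · 20160/20513 = 20160.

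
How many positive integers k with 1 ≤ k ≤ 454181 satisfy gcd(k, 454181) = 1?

First factor: 454181 = 7**2 × 13 × 23 × 31.
φ(454181) = 454181 · (1 − 1/7) · (1 − 1/13) · (1 − 1/23) · (1 − 1/31)
       = 454181 · 47520/64883 = 332640.

332640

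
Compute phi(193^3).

φ(7189057) = 7189057 · (1 − 1/193)
       = 7189057 · 192/193 = 7151808.

7151808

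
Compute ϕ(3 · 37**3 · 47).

φ(3) = 3 − 1 = 2.
φ(37^3) = 37^3 − 37^2 = 50653 − 1369 = 49284.
φ(47) = 47 − 1 = 46.
Multiply: 2 · 49284 · 46 = 4534128.

4534128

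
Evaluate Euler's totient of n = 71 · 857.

φ(71) = 71 − 1 = 70.
φ(857) = 857 − 1 = 856.
φ(60847) = 70 × 856 = 59920.

59920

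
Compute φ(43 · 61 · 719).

1809360

φ(43) = 43 − 1 = 42.
φ(61) = 61 − 1 = 60.
φ(719) = 719 − 1 = 718.
Multiply: 42 · 60 · 718 = 1809360.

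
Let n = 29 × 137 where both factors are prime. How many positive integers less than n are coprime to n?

3808

φ(n) = (p − 1)(q − 1) = (29−1)(137−1) = 28·136 = 3808.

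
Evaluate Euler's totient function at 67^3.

296274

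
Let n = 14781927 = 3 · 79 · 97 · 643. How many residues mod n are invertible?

9614592

φ(3) = 3 − 1 = 2.
φ(79) = 79 − 1 = 78.
φ(97) = 97 − 1 = 96.
φ(643) = 643 − 1 = 642.
φ(14781927) = 2 × 78 × 96 × 642 = 9614592.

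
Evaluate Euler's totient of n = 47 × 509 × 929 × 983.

φ(47) = 47 − 1 = 46.
φ(509) = 509 − 1 = 508.
φ(929) = 929 − 1 = 928.
φ(983) = 983 − 1 = 982.
Multiply: 46 · 508 · 928 · 982 = 21295164928.

21295164928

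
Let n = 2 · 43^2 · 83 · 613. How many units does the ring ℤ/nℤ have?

90632304

φ(188150542) = 188150542 · (1 − 1/2) · (1 − 1/43) · (1 − 1/83) · (1 − 1/613)
       = 188150542 · 2107728/4375594 = 90632304.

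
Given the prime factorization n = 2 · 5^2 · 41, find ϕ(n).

800

φ(2050) = 2050 · (1 − 1/2) · (1 − 1/5) · (1 − 1/41)
       = 2050 · 160/410 = 800.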